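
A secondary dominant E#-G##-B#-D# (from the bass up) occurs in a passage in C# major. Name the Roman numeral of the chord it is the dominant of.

The chord is a dominant seventh chord on E#.
A dominant resolves down a perfect fifth: E# → A#. In C# major, A# is scale degree 6, i.e. vi.

vi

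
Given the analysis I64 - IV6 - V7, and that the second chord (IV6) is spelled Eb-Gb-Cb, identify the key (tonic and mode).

Gb major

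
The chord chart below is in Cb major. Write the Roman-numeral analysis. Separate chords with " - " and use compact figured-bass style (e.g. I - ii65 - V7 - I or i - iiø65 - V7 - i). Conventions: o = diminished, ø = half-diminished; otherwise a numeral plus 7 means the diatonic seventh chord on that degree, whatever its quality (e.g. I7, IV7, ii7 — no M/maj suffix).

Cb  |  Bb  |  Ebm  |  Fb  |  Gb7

Cb has root Cb, degree 1 in Cb major, so I.
Bb: a major triad on Bb, the applied dominant of iii → V/iii.
Ebm has root Eb, degree 3 in Cb major, so iii.
Fb: root Fb is the subdominant; major triad there is IV.
Gb7 has root Gb, degree 5 in Cb major, so V7.

I - V/iii - iii - IV - V7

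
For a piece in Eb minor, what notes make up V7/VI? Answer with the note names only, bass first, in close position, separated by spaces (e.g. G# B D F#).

V7/VI is a secondary dominant — the dominant seventh of VI. VI in Eb minor is Cb, so the applied chord's root is Gb, a perfect fifth above.
Building a dominant seventh chord on Gb gives Gb-Bb-Db-Fb.

Gb Bb Db Fb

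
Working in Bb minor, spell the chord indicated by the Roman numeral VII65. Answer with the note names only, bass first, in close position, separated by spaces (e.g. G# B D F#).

In Bb minor, the seventh degree is Ab, and the diatonic chord built there is a dominant seventh chord.
Stacking thirds from Ab gives Ab-C-Eb-Gb.
With the 65 figure the chord is in first inversion; from the bass C upward in close position it reads C-Eb-Gb-Ab.

C Eb Gb Ab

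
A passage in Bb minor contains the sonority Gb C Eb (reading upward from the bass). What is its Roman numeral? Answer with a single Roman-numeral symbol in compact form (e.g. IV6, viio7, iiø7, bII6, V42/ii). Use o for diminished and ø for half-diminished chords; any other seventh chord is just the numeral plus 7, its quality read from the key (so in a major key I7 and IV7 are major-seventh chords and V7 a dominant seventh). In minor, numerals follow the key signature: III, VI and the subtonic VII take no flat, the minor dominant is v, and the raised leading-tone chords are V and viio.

iio64

The pitches C-Eb-Gb form a diminished triad rooted on C.
In Bb minor, C is the supertonic; the diatonic diminished triad there is iio.
With Gb in the bass the chord is in second inversion, so the figured bass is 64.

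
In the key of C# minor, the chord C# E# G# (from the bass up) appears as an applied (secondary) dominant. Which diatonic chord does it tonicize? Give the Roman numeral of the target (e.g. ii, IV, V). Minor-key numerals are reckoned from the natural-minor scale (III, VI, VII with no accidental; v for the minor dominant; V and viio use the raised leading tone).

iv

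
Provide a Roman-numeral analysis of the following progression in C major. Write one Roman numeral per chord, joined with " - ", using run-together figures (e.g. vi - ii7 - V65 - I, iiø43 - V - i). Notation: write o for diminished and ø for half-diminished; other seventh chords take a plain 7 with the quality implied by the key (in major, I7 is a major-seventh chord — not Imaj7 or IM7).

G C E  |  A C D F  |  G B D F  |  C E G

I64 - ii43 - V7 - I

G-C-E has root C, degree 1 in C major, so I64.
A-C-D-F has root D, degree 2 in C major, so ii43.
G-B-D-F has root G, degree 5 in C major, so V7.
C-E-G: root C is the tonic; major triad there is I.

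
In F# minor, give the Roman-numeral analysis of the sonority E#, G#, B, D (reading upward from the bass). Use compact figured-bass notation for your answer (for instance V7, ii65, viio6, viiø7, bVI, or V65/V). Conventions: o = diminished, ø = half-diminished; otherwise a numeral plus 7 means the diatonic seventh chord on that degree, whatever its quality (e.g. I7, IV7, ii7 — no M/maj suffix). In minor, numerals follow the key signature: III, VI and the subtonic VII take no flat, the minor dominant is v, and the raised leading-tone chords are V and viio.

viio7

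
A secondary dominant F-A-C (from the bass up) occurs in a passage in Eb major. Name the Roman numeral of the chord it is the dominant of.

The chord is a major triad on F.
A dominant resolves down a perfect fifth: F → Bb. In Eb major, Bb is scale degree 5, i.e. V.

V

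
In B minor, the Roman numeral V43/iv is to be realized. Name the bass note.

The applied chord V43/iv is rooted on B: B-D#-F#-A.
The figure 43 means second inversion — the fifth is in the bass.

F#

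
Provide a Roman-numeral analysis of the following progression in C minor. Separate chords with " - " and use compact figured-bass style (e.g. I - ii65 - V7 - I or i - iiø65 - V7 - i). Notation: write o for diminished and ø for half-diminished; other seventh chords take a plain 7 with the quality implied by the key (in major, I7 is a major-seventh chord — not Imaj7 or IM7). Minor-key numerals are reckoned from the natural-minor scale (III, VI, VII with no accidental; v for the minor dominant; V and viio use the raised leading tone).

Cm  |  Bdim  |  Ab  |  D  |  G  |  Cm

i - viio - VI - V/V - V - i

Cm has root C, degree 1 in C minor, so i.
Bdim: root B is the leading tone; diminished triad there is viio.
Ab has root Ab, degree 6 in C minor, so VI.
D: chromatic; D is V of V, so V/V.
G: major triad on G = scale degree 5 → V.
Cm: minor triad on C = scale degree 1 → i.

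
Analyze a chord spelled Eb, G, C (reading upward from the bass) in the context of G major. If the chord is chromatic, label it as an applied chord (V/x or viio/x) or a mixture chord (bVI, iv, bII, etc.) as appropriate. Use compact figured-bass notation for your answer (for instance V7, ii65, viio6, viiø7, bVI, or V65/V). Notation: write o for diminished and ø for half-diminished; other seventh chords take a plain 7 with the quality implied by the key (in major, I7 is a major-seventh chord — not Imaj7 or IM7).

Stacked in thirds the chord is C-Eb-G: a minor triad on C.
C is the fourth degree of G major. This is the minor subdominant, borrowed from the parallel minor.
With Eb in the bass the chord is in first inversion, so the figured bass is 6.

iv6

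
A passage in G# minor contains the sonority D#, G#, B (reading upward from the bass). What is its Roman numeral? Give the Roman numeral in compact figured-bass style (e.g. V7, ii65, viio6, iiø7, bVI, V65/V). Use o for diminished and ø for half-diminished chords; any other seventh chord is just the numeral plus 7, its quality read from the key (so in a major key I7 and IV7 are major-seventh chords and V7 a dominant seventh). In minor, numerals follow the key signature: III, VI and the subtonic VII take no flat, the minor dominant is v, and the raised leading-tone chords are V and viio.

i64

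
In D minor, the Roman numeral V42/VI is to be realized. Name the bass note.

The applied chord V42/VI is rooted on F: F-A-C-Eb.
The figure 42 means third inversion — the seventh is in the bass.

Eb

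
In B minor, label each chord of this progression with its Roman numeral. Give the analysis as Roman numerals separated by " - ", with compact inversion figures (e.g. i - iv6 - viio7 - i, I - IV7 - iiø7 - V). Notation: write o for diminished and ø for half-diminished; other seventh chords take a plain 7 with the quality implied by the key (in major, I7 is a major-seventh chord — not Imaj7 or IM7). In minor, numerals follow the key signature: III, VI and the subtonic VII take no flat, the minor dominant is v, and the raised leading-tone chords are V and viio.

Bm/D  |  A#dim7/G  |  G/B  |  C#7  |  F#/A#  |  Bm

Bm/D: minor triad on B = scale degree 1 → i6.
A#dim7/G: root A# is the leading tone; fully diminished seventh chord there is viio42.
G/B: major triad on G = scale degree 6 → VI6.
C#7: a dominant seventh chord on C#, the applied dominant of V → V7/V.
F#/A#: major triad on F# = scale degree 5 → V6.
Bm: minor triad on B = scale degree 1 → i.

i6 - viio42 - VI6 - V7/V - V6 - i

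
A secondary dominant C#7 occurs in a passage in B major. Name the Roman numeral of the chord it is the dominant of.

V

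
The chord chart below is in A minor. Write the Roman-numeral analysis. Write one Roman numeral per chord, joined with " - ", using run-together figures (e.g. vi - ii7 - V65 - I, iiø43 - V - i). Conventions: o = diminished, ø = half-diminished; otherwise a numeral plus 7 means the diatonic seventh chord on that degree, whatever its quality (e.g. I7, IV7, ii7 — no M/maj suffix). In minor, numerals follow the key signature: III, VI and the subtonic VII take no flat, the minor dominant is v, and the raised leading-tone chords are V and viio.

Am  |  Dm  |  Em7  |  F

i - iv - v7 - VI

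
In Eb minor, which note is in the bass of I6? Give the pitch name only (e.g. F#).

G

I in Eb minor has root Eb; the chord is Eb-G-Bb.
The figure 6 means first inversion — the third is in the bass.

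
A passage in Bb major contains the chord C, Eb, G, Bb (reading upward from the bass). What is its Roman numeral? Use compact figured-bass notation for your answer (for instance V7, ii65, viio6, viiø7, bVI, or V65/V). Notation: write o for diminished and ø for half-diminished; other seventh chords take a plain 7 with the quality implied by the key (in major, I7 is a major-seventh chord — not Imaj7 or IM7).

ii7

Stacked in thirds the chord is C-Eb-G-Bb: a minor seventh chord on C.
In Bb major, C is the supertonic; the diatonic minor seventh chord there is ii7.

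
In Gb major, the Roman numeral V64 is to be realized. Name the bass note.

V in Gb major has root Db; the chord is Db-F-Ab.
The figure 64 means second inversion — the fifth is in the bass.

Ab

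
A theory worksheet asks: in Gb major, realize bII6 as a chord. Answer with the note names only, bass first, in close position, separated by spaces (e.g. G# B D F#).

Cb Ebb Abb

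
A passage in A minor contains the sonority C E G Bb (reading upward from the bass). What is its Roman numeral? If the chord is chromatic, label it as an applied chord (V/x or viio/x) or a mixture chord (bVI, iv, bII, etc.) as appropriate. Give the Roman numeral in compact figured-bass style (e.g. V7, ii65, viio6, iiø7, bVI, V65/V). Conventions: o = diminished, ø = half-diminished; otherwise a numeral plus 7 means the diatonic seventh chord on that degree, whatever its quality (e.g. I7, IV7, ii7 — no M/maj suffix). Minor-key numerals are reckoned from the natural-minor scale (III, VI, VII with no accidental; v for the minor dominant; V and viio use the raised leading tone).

V7/VI

Stacked in thirds the chord is C-E-G-Bb: a dominant seventh chord on C.
C is not a diatonic chord root with this quality in A minor, but it lies a perfect fifth above F (VI), so the chord functions as an applied dominant of VI.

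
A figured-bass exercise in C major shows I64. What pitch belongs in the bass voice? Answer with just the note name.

G

I in C major has root C; the chord is C-E-G.
The figure 64 means second inversion — the fifth is in the bass.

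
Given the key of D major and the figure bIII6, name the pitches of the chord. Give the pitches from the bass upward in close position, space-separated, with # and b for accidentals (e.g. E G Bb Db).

A C F

Scale degree 3 in D major is F#; lowering it a half step gives F. bIII6 is a major triad on the lowered third degree, borrowed from the parallel minor.
So the chord is F-A-C, a major triad.
The figured bass 6 indicates first inversion, placing the third (A) in the bass: A-C-F.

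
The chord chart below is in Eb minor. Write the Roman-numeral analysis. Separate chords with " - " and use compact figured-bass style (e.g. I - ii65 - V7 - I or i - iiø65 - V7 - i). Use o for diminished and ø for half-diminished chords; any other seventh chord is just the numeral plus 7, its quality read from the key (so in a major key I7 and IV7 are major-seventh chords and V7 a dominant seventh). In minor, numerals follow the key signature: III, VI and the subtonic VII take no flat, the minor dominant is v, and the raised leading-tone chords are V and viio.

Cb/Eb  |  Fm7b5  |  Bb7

VI6 - iiø7 - V7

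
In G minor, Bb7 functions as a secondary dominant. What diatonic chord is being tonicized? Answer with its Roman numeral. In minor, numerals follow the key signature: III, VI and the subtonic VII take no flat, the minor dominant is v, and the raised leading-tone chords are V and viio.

The chord is a dominant seventh chord on Bb.
A dominant resolves down a perfect fifth: Bb → Eb. In G minor, Eb is scale degree 6, i.e. VI.

VI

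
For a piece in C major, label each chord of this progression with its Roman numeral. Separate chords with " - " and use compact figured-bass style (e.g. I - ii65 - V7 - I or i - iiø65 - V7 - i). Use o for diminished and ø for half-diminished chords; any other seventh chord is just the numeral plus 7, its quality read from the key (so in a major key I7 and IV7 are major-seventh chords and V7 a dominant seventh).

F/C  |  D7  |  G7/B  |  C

IV64 - V7/V - V65 - I

F/C: root F is the subdominant; major triad there is IV64.
D7: a dominant seventh chord on D, the applied dominant of V → V7/V.
G7/B: dominant seventh chord on G = scale degree 5 → V65.
C: major triad on C = scale degree 1 → I.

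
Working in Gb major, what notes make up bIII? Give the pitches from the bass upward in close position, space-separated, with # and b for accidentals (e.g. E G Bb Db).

Scale degree 3 in Gb major is Bb; lowering it a half step gives Bbb. bIII is a major triad on the lowered third degree, borrowed from the parallel minor.
So the chord is Bbb-Db-Fb, a major triad.

Bbb Db Fb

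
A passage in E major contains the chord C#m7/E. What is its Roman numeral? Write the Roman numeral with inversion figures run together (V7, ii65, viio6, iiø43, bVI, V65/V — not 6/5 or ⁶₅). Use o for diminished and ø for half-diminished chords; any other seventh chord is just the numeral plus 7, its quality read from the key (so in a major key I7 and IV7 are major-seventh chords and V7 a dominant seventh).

The pitches C#-E-G#-B form a minor seventh chord rooted on C#.
C# is scale degree 6 in E major, and a minor seventh chord on that degree is written vi7.
With E in the bass the chord is in first inversion, so the figured bass is 65.

vi65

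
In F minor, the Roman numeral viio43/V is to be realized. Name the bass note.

F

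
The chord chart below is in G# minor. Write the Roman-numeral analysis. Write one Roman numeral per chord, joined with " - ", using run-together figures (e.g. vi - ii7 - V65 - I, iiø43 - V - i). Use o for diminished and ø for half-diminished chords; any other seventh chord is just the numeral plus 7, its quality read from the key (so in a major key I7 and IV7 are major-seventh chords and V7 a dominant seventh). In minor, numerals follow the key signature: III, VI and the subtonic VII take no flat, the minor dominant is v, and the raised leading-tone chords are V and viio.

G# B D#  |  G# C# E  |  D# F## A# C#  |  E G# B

G#-B-D#: minor triad on G# = scale degree 1 → i.
G#-C#-E: root C# is the subdominant; minor triad there is iv64.
D#-F##-A#-C#: dominant seventh chord on D# = scale degree 5 → V7.
E-G#-B: root E is the submediant; major triad there is VI.

i - iv64 - V7 - VI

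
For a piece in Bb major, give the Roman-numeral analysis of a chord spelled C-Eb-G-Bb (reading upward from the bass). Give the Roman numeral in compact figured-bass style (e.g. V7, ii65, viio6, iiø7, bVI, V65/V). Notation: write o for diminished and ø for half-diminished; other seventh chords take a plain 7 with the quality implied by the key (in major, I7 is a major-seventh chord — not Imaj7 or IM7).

Stacked in thirds the chord is C-Eb-G-Bb: a minor seventh chord on C.
In Bb major, C is the supertonic; the diatonic minor seventh chord there is ii7.

ii7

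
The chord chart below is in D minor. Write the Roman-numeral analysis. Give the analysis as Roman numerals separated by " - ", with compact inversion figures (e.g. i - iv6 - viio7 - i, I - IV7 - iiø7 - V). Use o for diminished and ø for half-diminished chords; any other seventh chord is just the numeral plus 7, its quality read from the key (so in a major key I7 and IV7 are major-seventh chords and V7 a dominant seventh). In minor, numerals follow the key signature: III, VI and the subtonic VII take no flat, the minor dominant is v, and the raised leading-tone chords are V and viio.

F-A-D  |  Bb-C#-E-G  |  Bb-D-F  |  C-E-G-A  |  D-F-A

F-A-D has root D, degree 1 in D minor, so i6.
Bb-C#-E-G: root C# is the leading tone; fully diminished seventh chord there is viio42.
Bb-D-F has root Bb, degree 6 in D minor, so VI.
C-E-G-A: minor seventh chord on A = scale degree 5 → v65.
D-F-A: root D is the tonic; minor triad there is i.

i6 - viio42 - VI - v65 - i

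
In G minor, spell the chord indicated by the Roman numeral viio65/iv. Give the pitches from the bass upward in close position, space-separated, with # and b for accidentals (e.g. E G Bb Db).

D F Ab B

The slash marks an applied leading-tone chord: viio of iv. In G minor, iv is C, so the leading tone to it is B, a half step below.
Building a fully diminished seventh chord on B gives B-D-F-Ab.
The figured bass 65 indicates first inversion, placing the third (D) in the bass: D-F-Ab-B.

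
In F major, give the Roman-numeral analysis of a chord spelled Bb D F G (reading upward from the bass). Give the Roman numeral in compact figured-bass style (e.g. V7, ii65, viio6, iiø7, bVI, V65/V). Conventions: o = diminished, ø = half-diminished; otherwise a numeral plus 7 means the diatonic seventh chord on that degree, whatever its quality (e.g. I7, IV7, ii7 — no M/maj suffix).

Stacked in thirds the chord is G-Bb-D-F: a minor seventh chord on G.
G is scale degree 2 in F major, and a minor seventh chord on that degree is written ii7.
With Bb in the bass the chord is in first inversion, so the figured bass is 65.

ii65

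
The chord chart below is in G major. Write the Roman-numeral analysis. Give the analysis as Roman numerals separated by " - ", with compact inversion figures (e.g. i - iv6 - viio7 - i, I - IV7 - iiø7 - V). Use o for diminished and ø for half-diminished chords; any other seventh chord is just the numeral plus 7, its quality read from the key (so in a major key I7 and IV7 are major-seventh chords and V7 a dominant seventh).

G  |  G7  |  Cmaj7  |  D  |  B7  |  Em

G: major triad on G = scale degree 1 → I.
G7: a dominant seventh chord on G, the applied dominant of IV → V7/IV.
Cmaj7: root C is the subdominant; major seventh chord there is IV7.
D: major triad on D = scale degree 5 → V.
B7: chromatic; B is V of vi, so V7/vi.
Em: minor triad on E = scale degree 6 → vi.

I - V7/IV - IV7 - V - V7/vi - vi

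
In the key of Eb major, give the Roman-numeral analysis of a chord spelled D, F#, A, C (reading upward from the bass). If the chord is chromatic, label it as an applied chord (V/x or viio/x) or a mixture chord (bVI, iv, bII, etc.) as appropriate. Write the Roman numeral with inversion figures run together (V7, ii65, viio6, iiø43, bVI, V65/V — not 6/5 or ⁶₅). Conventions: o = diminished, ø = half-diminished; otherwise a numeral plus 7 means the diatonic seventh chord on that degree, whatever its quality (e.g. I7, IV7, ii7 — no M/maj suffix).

V7/iii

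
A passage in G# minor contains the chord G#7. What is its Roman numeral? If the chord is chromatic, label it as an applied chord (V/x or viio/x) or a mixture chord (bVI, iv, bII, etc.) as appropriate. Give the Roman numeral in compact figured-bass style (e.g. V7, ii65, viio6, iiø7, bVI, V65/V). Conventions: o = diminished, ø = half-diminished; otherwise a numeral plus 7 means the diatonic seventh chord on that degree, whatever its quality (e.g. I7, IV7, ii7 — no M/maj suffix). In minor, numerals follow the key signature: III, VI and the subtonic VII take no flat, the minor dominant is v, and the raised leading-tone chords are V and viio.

Stacked in thirds the chord is G#-B#-D#-F#: a dominant seventh chord on G#.
G# is not a diatonic chord root with this quality in G# minor, but it lies a perfect fifth above C# (iv), so the chord functions as an applied dominant of iv.

V7/iv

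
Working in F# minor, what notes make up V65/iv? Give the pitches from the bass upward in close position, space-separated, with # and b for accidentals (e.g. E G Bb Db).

The slash means an applied dominant: we want the dominant of iv. In F# minor, iv is B minor, and its dominant is built on F#.
Building a dominant seventh chord on F# gives F#-A#-C#-E.
With the 65 figure the chord is in first inversion; from the bass A# upward in close position it reads A#-C#-E-F#.

A# C# E F#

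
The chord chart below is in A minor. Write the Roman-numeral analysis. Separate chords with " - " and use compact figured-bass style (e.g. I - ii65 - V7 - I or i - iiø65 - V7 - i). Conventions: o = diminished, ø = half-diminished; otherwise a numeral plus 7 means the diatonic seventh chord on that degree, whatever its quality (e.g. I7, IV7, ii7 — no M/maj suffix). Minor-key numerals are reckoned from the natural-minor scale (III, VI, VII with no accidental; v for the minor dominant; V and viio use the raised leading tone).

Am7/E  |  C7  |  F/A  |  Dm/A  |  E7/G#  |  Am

i43 - V7/VI - VI6 - iv64 - V65 - i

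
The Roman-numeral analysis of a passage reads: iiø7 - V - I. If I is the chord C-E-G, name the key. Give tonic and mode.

C major

The anchor chord is a major triad on C, labeled I.
If C is scale degree 1 and the mode makes that degree carry a major triad, the tonic is C and the mode is major.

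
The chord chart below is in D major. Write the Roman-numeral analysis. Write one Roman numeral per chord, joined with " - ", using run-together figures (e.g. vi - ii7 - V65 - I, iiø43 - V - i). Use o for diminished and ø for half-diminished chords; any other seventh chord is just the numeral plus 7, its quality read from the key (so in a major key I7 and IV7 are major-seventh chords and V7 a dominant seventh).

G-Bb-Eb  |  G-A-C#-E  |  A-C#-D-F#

bII6 - V42 - I43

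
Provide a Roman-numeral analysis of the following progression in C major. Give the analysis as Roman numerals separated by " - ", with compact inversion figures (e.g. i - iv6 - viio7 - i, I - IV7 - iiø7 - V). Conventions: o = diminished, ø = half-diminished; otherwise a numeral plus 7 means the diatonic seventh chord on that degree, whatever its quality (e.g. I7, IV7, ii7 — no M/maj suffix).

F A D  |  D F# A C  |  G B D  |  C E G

ii6 - V7/V - V - I

F-A-D: root D is the supertonic; minor triad there is ii6.
D-F#-A-C: a dominant seventh chord on D, the applied dominant of V → V7/V.
G-B-D has root G, degree 5 in C major, so V.
C-E-G has root C, degree 1 in C major, so I.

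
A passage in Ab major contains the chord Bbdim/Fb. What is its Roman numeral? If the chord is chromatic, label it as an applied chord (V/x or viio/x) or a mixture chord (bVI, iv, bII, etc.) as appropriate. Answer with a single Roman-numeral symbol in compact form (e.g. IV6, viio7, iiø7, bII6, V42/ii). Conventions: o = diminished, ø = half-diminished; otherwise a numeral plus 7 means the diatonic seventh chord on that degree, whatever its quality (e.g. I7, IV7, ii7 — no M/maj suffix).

iio64

The pitches Bb-Db-Fb form a diminished triad rooted on Bb.
Bb is the second degree of Ab major. This is the diminished supertonic triad, borrowed from the parallel minor.
With Fb in the bass the chord is in second inversion, so the figured bass is 64.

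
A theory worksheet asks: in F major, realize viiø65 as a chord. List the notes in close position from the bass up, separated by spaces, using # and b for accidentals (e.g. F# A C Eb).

G Bb D E

The numeral's case and figure indicate a half-diminished seventh chord. In F major its root, the seventh degree, is E.
Stacking thirds from E gives E-G-Bb-D.
With the 65 figure the chord is in first inversion; from the bass G upward in close position it reads G-Bb-D-E.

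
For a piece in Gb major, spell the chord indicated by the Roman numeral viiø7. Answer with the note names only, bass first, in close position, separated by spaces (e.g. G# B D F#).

F Ab Cb Eb

The numeral's case and figure indicate a half-diminished seventh chord. In Gb major its root, scale degree 7, is F.
That chord is spelled F-Ab-Cb-Eb.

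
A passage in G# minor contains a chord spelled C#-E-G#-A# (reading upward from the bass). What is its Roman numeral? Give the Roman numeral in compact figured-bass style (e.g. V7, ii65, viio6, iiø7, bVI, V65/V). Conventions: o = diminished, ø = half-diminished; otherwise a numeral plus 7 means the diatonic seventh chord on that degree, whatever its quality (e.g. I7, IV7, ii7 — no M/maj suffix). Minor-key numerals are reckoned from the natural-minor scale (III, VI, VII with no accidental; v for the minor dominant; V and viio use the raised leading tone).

The pitches A#-C#-E-G# form a half-diminished seventh chord rooted on A#.
A# is scale degree 2 in G# minor, and a half-diminished seventh chord on that degree is written iiø7.
With C# in the bass the chord is in first inversion, so the figured bass is 65.

iiø65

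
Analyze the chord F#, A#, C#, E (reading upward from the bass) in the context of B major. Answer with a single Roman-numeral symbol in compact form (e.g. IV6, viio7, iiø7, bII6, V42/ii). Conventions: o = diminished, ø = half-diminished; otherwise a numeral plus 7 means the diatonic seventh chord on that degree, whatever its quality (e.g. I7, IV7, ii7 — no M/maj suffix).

V7

Stacked in thirds the chord is F#-A#-C#-E: a dominant seventh chord on F#.
F# is scale degree 5 in B major, and a dominant seventh chord on that degree is written V7.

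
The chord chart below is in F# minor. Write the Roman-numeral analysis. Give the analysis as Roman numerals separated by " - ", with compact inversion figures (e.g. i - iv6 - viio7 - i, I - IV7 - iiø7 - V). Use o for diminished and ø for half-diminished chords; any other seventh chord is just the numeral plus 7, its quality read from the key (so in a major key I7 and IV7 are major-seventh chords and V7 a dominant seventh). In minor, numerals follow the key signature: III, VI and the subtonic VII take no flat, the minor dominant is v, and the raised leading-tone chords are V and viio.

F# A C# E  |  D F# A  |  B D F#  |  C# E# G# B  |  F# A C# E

F#-A-C#-E: minor seventh chord on F# = scale degree 1 → i7.
D-F#-A: major triad on D = scale degree 6 → VI.
B-D-F# has root B, degree 4 in F# minor, so iv.
C#-E#-G#-B: dominant seventh chord on C# = scale degree 5 → V7.
F#-A-C#-E: root F# is the tonic; minor seventh chord there is i7.

i7 - VI - iv - V7 - i7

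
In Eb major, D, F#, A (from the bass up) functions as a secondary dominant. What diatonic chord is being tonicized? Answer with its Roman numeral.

The chord is a major triad on D.
A dominant resolves down a perfect fifth: D → G. In Eb major, G is scale degree 3, i.e. iii.

iii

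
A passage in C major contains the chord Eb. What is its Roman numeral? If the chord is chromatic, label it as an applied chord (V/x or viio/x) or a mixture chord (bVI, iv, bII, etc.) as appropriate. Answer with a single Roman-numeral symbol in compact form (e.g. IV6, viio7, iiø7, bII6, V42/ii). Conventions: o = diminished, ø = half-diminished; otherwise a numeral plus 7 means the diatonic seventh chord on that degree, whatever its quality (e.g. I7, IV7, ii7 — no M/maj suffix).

The pitches Eb-G-Bb form a major triad rooted on Eb.
Eb is the lowered third degree of C major (diatonic 3 would be E). This is a major triad on the lowered third degree, borrowed from the parallel minor.

bIII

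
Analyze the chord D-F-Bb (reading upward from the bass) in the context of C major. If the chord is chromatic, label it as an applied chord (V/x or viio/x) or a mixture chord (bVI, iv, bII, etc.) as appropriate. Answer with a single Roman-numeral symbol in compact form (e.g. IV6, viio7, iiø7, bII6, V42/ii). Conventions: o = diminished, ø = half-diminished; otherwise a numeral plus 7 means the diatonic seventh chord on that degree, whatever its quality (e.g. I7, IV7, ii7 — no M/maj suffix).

bVII6

The pitches Bb-D-F form a major triad rooted on Bb.
Bb is the lowered seventh degree of C major (diatonic 7 would be B). This is a major triad on the lowered seventh degree (the subtonic), borrowed from the parallel minor.
With D in the bass the chord is in first inversion, so the figured bass is 6.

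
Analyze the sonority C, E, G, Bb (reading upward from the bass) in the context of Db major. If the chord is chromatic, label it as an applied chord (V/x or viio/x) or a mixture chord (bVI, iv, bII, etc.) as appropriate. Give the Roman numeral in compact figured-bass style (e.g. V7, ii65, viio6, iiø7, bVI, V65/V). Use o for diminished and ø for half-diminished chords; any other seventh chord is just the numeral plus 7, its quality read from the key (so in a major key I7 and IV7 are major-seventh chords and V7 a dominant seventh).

Stacked in thirds the chord is C-E-G-Bb: a dominant seventh chord on C.
C is not a diatonic chord root with this quality in Db major, but it lies a perfect fifth above F (iii), so the chord functions as an applied dominant of iii.

V7/iii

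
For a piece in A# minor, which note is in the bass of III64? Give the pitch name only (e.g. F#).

G#

III in A# minor has root C#; the chord is C#-E#-G#.
The figure 64 means second inversion — the fifth is in the bass.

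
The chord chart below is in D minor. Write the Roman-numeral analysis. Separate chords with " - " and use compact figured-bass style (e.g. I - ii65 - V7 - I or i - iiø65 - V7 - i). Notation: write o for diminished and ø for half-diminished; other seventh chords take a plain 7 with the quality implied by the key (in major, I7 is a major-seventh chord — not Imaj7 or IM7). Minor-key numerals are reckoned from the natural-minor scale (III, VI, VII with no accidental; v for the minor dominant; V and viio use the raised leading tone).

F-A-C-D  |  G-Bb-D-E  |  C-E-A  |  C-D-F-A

i65 - iiø65 - v6 - i42

F-A-C-D: minor seventh chord on D = scale degree 1 → i65.
G-Bb-D-E has root E, degree 2 in D minor, so iiø65.
C-E-A: root A is the dominant; minor triad there is v6.
C-D-F-A: root D is the tonic; minor seventh chord there is i42.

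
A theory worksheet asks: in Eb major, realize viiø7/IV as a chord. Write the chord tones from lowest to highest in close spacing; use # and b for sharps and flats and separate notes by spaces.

The slash marks an applied leading-tone chord: viio of IV. In Eb major, IV is Ab, so the leading tone to it is G, a half step below.
Building a half-diminished seventh chord on G gives G-Bb-Db-F.

G Bb Db F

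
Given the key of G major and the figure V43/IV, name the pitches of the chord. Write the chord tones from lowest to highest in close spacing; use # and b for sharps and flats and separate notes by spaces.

D F G B

The slash means an applied dominant: we want the dominant of IV. In G major, IV is C major, and its dominant is built on G.
Building a dominant seventh chord on G gives G-B-D-F.
The figured bass 43 indicates second inversion, placing the fifth (D) in the bass: D-F-G-B.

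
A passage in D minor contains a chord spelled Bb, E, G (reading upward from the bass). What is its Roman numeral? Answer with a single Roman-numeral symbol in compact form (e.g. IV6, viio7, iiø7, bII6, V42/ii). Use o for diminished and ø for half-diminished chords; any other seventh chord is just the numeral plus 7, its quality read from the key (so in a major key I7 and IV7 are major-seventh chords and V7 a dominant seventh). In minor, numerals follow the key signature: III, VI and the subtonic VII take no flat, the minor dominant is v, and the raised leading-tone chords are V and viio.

The pitches E-G-Bb form a diminished triad rooted on E.
E is scale degree 2 in D minor, and a diminished triad on that degree is written iio.
With Bb in the bass the chord is in second inversion, so the figured bass is 64.

iio64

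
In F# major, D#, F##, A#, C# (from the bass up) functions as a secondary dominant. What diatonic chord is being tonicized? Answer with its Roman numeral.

ii

The chord is a dominant seventh chord on D#.
A dominant resolves down a perfect fifth: D# → G#. In F# major, G# is scale degree 2, i.e. ii.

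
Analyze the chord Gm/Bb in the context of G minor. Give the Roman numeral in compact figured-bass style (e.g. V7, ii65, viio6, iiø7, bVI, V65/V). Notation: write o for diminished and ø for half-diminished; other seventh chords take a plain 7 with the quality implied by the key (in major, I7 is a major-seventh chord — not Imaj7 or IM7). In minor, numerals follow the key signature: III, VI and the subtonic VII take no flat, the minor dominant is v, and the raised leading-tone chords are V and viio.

i6

The pitches G-Bb-D form a minor triad rooted on G.
G is scale degree 1 in G minor, and a minor triad on that degree is written i.
With Bb in the bass the chord is in first inversion, so the figured bass is 6.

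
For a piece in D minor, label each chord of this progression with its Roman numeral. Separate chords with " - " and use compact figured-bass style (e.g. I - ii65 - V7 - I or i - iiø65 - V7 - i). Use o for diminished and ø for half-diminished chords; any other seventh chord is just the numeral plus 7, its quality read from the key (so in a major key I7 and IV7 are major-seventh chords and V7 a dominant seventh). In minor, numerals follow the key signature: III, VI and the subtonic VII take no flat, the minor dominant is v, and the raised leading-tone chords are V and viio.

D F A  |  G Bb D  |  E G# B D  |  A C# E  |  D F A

i - iv - V7/V - V - i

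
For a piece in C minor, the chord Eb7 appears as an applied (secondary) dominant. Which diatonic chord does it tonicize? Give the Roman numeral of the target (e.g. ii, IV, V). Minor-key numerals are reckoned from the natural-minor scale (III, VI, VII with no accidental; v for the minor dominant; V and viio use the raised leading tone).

The chord is a dominant seventh chord on Eb.
A dominant resolves down a perfect fifth: Eb → Ab. In C minor, Ab is scale degree 6, i.e. VI.

VI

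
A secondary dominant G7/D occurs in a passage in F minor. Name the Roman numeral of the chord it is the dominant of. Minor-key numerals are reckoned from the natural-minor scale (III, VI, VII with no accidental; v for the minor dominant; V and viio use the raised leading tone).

V

The chord is a dominant seventh chord on G.
A dominant resolves down a perfect fifth: G → C. In F minor, C is scale degree 5, i.e. V.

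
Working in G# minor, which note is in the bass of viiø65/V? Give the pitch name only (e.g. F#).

The applied chord viiø65/V is rooted on C##: C##-E#-G#-B#.
The figure 65 means first inversion — the third is in the bass.

E#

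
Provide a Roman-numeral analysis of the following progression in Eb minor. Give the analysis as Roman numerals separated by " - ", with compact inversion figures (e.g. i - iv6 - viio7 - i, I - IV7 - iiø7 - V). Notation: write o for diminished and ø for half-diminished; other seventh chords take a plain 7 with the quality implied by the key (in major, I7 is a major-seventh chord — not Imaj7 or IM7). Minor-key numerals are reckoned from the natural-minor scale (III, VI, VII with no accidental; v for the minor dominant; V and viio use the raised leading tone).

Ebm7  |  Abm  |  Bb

Ebm7 has root Eb, degree 1 in Eb minor, so i7.
Abm: minor triad on Ab = scale degree 4 → iv.
Bb: root Bb is the dominant; major triad there is V.

i7 - iv - V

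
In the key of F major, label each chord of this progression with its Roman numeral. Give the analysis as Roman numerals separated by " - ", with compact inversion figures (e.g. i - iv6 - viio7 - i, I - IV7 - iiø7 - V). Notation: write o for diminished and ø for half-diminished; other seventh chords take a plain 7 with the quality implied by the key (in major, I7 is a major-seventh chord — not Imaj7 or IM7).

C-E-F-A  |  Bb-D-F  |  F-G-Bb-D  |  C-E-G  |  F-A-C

C-E-F-A: root F is the tonic; major seventh chord there is I43.
Bb-D-F: major triad on Bb = scale degree 4 → IV.
F-G-Bb-D has root G, degree 2 in F major, so ii42.
C-E-G has root C, degree 5 in F major, so V.
F-A-C: root F is the tonic; major triad there is I.

I43 - IV - ii42 - V - I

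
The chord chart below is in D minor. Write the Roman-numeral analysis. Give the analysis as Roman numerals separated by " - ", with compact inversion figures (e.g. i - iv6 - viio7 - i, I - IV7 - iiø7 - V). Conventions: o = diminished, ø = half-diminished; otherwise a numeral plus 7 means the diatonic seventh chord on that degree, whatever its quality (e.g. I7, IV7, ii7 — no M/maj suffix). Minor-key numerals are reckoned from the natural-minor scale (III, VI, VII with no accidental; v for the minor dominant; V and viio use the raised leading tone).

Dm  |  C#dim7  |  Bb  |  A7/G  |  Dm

Dm: minor triad on D = scale degree 1 → i.
C#dim7 has root C#, degree 7 in D minor, so viio7.
Bb: root Bb is the submediant; major triad there is VI.
A7/G: root A is the dominant; dominant seventh chord there is V42.
Dm: root D is the tonic; minor triad there is i.

i - viio7 - VI - V42 - i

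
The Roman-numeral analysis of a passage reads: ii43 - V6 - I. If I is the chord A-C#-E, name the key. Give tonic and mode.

A major

The chord A is a major triad rooted on A; its label is I.
If A is scale degree 1 and the mode makes that degree carry a major triad, the tonic is A and the mode is major.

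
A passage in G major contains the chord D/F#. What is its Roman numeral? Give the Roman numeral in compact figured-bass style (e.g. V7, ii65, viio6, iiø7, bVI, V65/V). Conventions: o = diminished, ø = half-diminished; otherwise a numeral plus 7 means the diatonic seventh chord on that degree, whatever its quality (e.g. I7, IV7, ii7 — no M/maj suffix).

V6

Stacked in thirds the chord is D-F#-A: a major triad on D.
D is scale degree 5 in G major, and a major triad on that degree is written V.
With F# in the bass the chord is in first inversion, so the figured bass is 6.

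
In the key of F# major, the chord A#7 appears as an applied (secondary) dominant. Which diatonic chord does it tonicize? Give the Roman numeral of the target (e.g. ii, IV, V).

vi

The chord is a dominant seventh chord on A#.
A dominant resolves down a perfect fifth: A# → D#. In F# major, D# is scale degree 6, i.e. vi.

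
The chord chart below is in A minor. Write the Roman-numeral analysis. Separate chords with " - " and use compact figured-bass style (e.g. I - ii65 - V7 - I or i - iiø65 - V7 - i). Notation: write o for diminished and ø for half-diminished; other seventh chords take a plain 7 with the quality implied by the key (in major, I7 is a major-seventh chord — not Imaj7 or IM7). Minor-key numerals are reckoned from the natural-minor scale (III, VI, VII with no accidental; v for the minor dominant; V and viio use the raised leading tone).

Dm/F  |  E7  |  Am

iv6 - V7 - i

Dm/F: minor triad on D = scale degree 4 → iv6.
E7: dominant seventh chord on E = scale degree 5 → V7.
Am: minor triad on A = scale degree 1 → i.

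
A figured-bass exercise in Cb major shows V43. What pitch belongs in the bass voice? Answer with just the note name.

Db

V in Cb major has root Gb; the chord is Gb-Bb-Db-Fb.
The figure 43 means second inversion — the fifth is in the bass.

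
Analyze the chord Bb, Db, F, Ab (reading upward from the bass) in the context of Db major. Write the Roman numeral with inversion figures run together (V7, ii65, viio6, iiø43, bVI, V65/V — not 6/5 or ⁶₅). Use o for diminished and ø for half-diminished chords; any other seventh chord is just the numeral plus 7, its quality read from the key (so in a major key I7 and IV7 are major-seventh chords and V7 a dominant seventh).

vi7

Stacked in thirds the chord is Bb-Db-F-Ab: a minor seventh chord on Bb.
In Db major, Bb is the submediant; the diatonic minor seventh chord there is vi7.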